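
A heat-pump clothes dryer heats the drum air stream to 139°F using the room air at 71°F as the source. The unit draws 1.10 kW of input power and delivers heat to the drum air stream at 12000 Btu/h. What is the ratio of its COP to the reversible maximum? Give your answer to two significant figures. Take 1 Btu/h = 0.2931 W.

Converting, Q̇_H = 12000 Btu/h = 3.517 kW, so COP_actual = Q̇_H/Ẇ = 3.517/1.100 = 3.197.
In absolute terms T_C = 294.82 K and T_H = 332.59 K, so ΔT = 37.78 K.
COP_Carnot = T_H/ΔT = 332.59/37.78 = 8.804.
η_II = COP_actual/COP_Carnot = 3.197/8.804 = 0.3632.

0.36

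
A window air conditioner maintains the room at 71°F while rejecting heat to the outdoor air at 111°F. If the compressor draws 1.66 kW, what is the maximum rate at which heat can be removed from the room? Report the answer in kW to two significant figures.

22 kW

In absolute terms T_C = 294.82 K and T_H = 317.04 K, so ΔT = 22.22 K.
COP_Carnot = T_C/ΔT = 294.82/22.22 = 13.27.
Q̇_max = COP_Carnot × Ẇ = 13.27 × 1.660 kW = 22.02 kW.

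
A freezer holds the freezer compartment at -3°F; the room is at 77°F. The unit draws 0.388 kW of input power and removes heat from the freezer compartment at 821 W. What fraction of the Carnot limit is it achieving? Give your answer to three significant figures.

Converting, Q̇_C = 821.0 W = 0.8210 kW, so COP_actual = Q̇_C/Ẇ = 0.8210/0.3880 = 2.116.
In absolute terms T_C = 253.71 K and T_H = 298.15 K, so ΔT = 44.44 K.
COP_Carnot = T_C/ΔT = 253.71/44.44 = 5.708.
η_II = COP_actual/COP_Carnot = 2.116/5.708 = 0.3707.

0.371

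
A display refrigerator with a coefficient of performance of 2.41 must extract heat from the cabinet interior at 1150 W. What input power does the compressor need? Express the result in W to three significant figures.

477 W

Ẇ = Q̇_C/COP = 1150/2.41 = 477.2 W.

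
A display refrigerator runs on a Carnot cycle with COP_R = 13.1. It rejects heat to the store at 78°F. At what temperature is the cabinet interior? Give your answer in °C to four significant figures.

For a Carnot refrigerator COP_R = T_C/(T_H − T_C), so T_C = COP·T_H/(1 + COP).
With T_H = 298.71 K, T_C = 13.1 × 298.71/14.10 = 277.52 K.
Converting, 277.52 K = 4.37°C.

4.371 °C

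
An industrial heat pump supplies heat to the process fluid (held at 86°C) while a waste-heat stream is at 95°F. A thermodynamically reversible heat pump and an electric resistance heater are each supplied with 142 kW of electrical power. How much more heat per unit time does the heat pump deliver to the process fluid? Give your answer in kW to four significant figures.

858.0 kW

In absolute terms T_C = 308.15 K and T_H = 359.15 K, so ΔT = 51.00 K.
COP_Carnot = T_H/ΔT = 359.15/51.00 = 7.042.
The heat pump delivers Q̇_H = COP × Ẇ = 1000 kW; the resistance heater delivers Ẇ = 142.0 kW.
Extra = (COP − 1)·Ẇ = 858.0 kW.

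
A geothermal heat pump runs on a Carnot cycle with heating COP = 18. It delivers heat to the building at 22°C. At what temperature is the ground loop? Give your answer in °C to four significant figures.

COP_HP = T_H/(T_H − T_C) gives T_H − T_C = T_H/COP.
With T_H = 295.15 K, T_C = 295.15 × (1 − 1/18) = 278.75 K.
Converting, 278.75 K = 5.60°C.

5.603 °C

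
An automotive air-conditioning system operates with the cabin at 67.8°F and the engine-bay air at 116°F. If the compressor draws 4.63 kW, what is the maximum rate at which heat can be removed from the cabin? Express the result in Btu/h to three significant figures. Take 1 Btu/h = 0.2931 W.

173000 Btu/h

In absolute terms T_C = 293.04 K and T_H = 319.82 K, so ΔT = 26.78 K.
COP_Carnot = T_C/ΔT = 293.04/26.78 = 10.94.
Q̇_max = COP_Carnot × Ẇ = 10.94 × 4.630 kW = 50.67 kW = 172900 Btu/h.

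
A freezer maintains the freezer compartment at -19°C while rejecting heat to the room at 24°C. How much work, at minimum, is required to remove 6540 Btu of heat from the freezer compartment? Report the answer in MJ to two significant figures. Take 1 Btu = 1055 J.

In absolute terms T_C = 254.15 K and T_H = 297.15 K, so ΔT = 43.00 K.
The reversible limit is COP_R = T_C/ΔT = 5.910, so W_min = Q_C/COP = Q_C·ΔT/T_C.
W_min = 6540 × 43.00/254.15 = 1107 Btu = 1.167 MJ.

1.2 MJ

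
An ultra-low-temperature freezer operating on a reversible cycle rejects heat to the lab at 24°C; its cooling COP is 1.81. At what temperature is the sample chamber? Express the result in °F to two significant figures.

For a Carnot refrigerator COP_R = T_C/(T_H − T_C), so T_C = COP·T_H/(1 + COP).
With T_H = 297.15 K, T_C = 1.81 × 297.15/2.810 = 191.40 K.
Converting, 191.40 K = -115.15°F.

-120 °F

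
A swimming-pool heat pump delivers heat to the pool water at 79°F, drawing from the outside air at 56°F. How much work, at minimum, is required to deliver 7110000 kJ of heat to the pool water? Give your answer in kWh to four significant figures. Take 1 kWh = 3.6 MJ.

In absolute terms T_C = 286.48 K and T_H = 299.26 K, so ΔT = 12.78 K.
The reversible limit is COP_HP = T_H/ΔT = 23.42, so W_min = Q_H/COP = Q_H·ΔT/T_H.
W_min = 7110000 × 12.78/299.26 = 303600 kJ = 84.33 kWh.

84.33 kWh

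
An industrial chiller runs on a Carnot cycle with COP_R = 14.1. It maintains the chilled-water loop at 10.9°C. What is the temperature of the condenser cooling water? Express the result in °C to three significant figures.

31.0 °C

COP_R = T_C/(T_H − T_C) gives T_H − T_C = T_C/COP.
With T_C = 284.05 K, T_H = 284.05 × (1 + 1/14.1) = 304.20 K.
Converting, 304.20 K = 31.05°C.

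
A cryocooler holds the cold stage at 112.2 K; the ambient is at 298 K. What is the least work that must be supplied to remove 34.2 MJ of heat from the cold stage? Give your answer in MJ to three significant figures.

The reservoir spacing is ΔT = 298 − 112.2 = 185.8 K.
The reversible limit is COP_R = T_C/ΔT = 0.6039, so W_min = Q_C/COP = Q_C·ΔT/T_C.
W_min = 34.20 × 185.8/112.20 = 56.63 MJ.

56.6 MJ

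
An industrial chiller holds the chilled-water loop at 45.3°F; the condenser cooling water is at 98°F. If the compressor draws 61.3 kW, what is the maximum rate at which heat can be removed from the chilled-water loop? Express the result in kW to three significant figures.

587 kW

In absolute terms T_C = 280.54 K and T_H = 309.82 K, so ΔT = 29.28 K.
COP_Carnot = T_C/ΔT = 280.54/29.28 = 9.582.
Q̇_max = COP_Carnot × Ẇ = 9.582 × 61.30 kW = 587.4 kW.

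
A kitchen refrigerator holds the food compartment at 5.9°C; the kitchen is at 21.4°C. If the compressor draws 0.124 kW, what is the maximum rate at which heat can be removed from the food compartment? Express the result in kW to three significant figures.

2.23 kW

In absolute terms T_C = 279.05 K and T_H = 294.55 K, so ΔT = 15.50 K.
COP_Carnot = T_C/ΔT = 279.05/15.50 = 18.00.
Q̇_max = COP_Carnot × Ẇ = 18.00 × 0.1240 kW = 2.232 kW.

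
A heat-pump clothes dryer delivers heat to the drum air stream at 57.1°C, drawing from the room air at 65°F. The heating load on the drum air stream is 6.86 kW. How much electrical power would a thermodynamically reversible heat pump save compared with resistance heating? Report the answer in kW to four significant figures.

6.055 kW

In absolute terms T_C = 291.48 K and T_H = 330.25 K, so ΔT = 38.77 K.
COP_Carnot = T_H/ΔT = 330.25/38.77 = 8.519.
Resistance heating needs Ẇ_res = Q̇_H = 6.860 kW; the reversible heat pump needs only Ẇ_hp = Q̇_H/COP = 0.8053 kW.
Saving = 6.860 − 0.8053 = 6.055 kW.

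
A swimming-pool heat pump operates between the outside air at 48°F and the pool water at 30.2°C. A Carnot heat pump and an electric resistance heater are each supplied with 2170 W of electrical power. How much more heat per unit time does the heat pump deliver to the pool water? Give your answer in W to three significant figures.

In absolute terms T_C = 282.04 K and T_H = 303.35 K, so ΔT = 21.31 K.
COP_Carnot = T_H/ΔT = 303.35/21.31 = 14.23.
The heat pump delivers Q̇_H = COP × Ẇ = 30890 W; the resistance heater delivers Ẇ = 2170 W.
Extra = (COP − 1)·Ẇ = 28720 W.

28700 W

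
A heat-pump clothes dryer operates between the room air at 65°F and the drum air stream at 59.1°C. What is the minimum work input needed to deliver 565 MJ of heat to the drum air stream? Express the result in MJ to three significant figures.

In absolute terms T_C = 291.48 K and T_H = 332.25 K, so ΔT = 40.77 K.
The reversible limit is COP_HP = T_H/ΔT = 8.150, so W_min = Q_H/COP = Q_H·ΔT/T_H.
W_min = 565.0 × 40.77/332.25 = 69.32 MJ.

69.3 MJ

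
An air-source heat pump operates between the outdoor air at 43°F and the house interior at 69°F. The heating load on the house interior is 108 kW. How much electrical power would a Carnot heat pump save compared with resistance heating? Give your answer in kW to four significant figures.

In absolute terms T_C = 279.26 K and T_H = 293.71 K, so ΔT = 14.44 K.
COP_Carnot = T_H/ΔT = 293.71/14.44 = 20.33.
Resistance heating needs Ẇ_res = Q̇_H = 108.0 kW; the reversible heat pump needs only Ẇ_hp = Q̇_H/COP = 5.311 kW.
Saving = 108.0 − 5.311 = 102.7 kW.

102.7 kW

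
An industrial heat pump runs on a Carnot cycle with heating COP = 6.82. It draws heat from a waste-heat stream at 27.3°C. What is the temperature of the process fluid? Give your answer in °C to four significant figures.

78.92 °C

COP_HP = T_H/(T_H − T_C) rearranges to T_H = COP·T_C/(COP − 1).
With T_C = 300.45 K, T_H = 6.82 × 300.45/5.820 = 352.07 K.
Converting, 352.07 K = 78.92°C.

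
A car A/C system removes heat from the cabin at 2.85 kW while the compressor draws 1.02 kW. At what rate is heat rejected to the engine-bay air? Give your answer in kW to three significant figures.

3.87 kW

For a cyclic device the first law requires Q̇_H = Q̇_C + Ẇ.
Q̇_H = Q̇_C + Ẇ = 3.870 kW.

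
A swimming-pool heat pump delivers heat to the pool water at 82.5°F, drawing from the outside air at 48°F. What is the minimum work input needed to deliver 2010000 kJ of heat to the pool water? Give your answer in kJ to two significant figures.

130000 kJ

In absolute terms T_C = 282.04 K and T_H = 301.21 K, so ΔT = 19.17 K.
The reversible limit is COP_HP = T_H/ΔT = 15.72, so W_min = Q_H/COP = Q_H·ΔT/T_H.
W_min = 2010000 × 19.17/301.21 = 127900 kJ.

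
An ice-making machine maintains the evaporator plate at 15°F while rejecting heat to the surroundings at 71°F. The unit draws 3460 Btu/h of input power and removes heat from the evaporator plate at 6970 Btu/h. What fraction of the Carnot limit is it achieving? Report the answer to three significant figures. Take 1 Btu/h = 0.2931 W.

COP_actual = Q̇_C/Ẇ = 6970/3460 = 2.014.
In absolute terms T_C = 263.71 K and T_H = 294.82 K, so ΔT = 31.11 K.
COP_Carnot = T_C/ΔT = 263.71/31.11 = 8.476.
η_II = COP_actual/COP_Carnot = 2.014/8.476 = 0.2377.

0.238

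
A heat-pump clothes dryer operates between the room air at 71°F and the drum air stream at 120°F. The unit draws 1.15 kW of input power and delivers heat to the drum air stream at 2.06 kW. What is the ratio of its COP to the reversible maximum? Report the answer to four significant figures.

0.1514

COP_actual = Q̇_H/Ẇ = 2.060/1.150 = 1.791.
In absolute terms T_C = 294.82 K and T_H = 322.04 K, so ΔT = 27.22 K.
COP_Carnot = T_H/ΔT = 322.04/27.22 = 11.83.
η_II = COP_actual/COP_Carnot = 1.791/11.83 = 0.1514.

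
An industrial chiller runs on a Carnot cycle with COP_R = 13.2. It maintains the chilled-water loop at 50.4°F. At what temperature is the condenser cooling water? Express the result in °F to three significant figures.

89.0 °F

COP_R = T_C/(T_H − T_C) gives T_H − T_C = T_C/COP.
With T_C = 283.37 K, T_H = 283.37 × (1 + 1/13.2) = 304.84 K.
Converting, 304.84 K = 89.04°F.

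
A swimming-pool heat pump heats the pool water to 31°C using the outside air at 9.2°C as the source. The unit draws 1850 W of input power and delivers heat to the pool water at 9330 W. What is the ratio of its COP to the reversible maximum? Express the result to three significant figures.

0.361

COP_actual = Q̇_H/Ẇ = 9330/1850 = 5.043.
In absolute terms T_C = 282.35 K and T_H = 304.15 K, so ΔT = 21.80 K.
COP_Carnot = T_H/ΔT = 304.15/21.80 = 13.95.
η_II = COP_actual/COP_Carnot = 5.043/13.95 = 0.3615.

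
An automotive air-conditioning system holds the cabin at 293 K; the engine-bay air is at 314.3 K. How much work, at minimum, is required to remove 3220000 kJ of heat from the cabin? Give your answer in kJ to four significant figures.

The reservoir spacing is ΔT = 314.3 − 293 = 21.30 K.
The reversible limit is COP_R = T_C/ΔT = 13.76, so W_min = Q_C/COP = Q_C·ΔT/T_C.
W_min = 3220000 × 21.30/293.00 = 234100 kJ.

234100 kJ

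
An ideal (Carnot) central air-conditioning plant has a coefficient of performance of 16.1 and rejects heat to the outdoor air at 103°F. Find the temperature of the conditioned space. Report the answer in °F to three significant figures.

For a Carnot refrigerator COP_R = T_C/(T_H − T_C), so T_C = COP·T_H/(1 + COP).
With T_H = 312.59 K, T_C = 16.1 × 312.59/17.10 = 294.31 K.
Converting, 294.31 K = 70.10°F.

70.1 °F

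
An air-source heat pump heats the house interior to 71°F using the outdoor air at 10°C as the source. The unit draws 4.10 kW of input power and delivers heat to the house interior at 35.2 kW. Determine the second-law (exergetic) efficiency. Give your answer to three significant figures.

COP_actual = Q̇_H/Ẇ = 35.20/4.100 = 8.585.
In absolute terms T_C = 283.15 K and T_H = 294.82 K, so ΔT = 11.67 K.
COP_Carnot = T_H/ΔT = 294.82/11.67 = 25.27.
η_II = COP_actual/COP_Carnot = 8.585/25.27 = 0.3397.

0.340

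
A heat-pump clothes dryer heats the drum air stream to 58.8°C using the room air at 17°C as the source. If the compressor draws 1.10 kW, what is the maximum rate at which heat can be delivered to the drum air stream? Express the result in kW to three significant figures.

In absolute terms T_C = 290.15 K and T_H = 331.95 K, so ΔT = 41.80 K.
COP_Carnot = T_H/ΔT = 331.95/41.80 = 7.941.
Q̇_max = COP_Carnot × Ẇ = 7.941 × 1.100 kW = 8.736 kW.

8.74 kW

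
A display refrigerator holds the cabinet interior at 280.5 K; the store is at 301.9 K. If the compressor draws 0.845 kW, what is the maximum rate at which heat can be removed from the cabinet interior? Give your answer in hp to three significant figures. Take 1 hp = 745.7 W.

The reservoir spacing is ΔT = 301.9 − 280.5 = 21.40 K.
COP_Carnot = T_C/ΔT = 280.50/21.40 = 13.11.
Q̇_max = COP_Carnot × Ẇ = 13.11 × 0.8450 kW = 11.08 kW = 14.85 hp.

14.9 hp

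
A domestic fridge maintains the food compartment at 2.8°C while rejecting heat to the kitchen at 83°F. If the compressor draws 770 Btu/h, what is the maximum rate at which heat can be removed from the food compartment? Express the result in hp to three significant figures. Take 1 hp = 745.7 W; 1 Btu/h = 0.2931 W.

In absolute terms T_C = 275.95 K and T_H = 301.48 K, so ΔT = 25.53 K.
COP_Carnot = T_C/ΔT = 275.95/25.53 = 10.81.
Q̇_max = COP_Carnot × Ẇ = 10.81 × 770.0 Btu/h = 8322 Btu/h = 3.271 hp.

3.27 hp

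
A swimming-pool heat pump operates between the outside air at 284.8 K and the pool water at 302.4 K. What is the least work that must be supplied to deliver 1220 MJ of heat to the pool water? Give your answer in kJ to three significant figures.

71000 kJ

The reservoir spacing is ΔT = 302.4 − 284.8 = 17.60 K.
The reversible limit is COP_HP = T_H/ΔT = 17.18, so W_min = Q_H/COP = Q_H·ΔT/T_H.
W_min = 1220 × 17.60/302.40 = 71.01 MJ = 71010 kJ.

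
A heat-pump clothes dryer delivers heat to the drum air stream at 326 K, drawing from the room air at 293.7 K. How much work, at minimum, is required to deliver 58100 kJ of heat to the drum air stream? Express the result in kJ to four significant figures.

5757 kJ

The reservoir spacing is ΔT = 326 − 293.7 = 32.30 K.
The reversible limit is COP_HP = T_H/ΔT = 10.09, so W_min = Q_H/COP = Q_H·ΔT/T_H.
W_min = 58100 × 32.30/326.00 = 5757 kJ.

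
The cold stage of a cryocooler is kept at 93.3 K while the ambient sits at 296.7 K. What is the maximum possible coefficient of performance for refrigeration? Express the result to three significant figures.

The reservoir spacing is ΔT = 296.7 − 93.3 = 203.4 K.
For a reversible cycle, COP_Carnot = T_C/ΔT = 93.30/203.4 = 0.4587.

0.459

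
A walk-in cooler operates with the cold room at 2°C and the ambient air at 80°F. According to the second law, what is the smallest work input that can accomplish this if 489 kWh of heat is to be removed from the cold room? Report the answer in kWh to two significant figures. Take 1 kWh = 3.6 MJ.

In absolute terms T_C = 275.15 K and T_H = 299.82 K, so ΔT = 24.67 K.
The reversible limit is COP_R = T_C/ΔT = 11.15, so W_min = Q_C/COP = Q_C·ΔT/T_C.
W_min = 489.0 × 24.67/275.15 = 43.84 kWh.

44 kWh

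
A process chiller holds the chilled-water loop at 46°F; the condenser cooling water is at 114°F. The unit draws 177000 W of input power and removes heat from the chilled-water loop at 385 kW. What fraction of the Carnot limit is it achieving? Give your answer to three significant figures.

Converting, Q̇_C = 385.0 kW = 385000 W, so COP_actual = Q̇_C/Ẇ = 385000/177000 = 2.175.
In absolute terms T_C = 280.93 K and T_H = 318.71 K, so ΔT = 37.78 K.
COP_Carnot = T_C/ΔT = 280.93/37.78 = 7.436.
η_II = COP_actual/COP_Carnot = 2.175/7.436 = 0.2925.

0.293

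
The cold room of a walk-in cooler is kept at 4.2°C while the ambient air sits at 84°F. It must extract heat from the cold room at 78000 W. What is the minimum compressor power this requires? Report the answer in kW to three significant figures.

In absolute terms T_C = 277.35 K and T_H = 302.04 K, so ΔT = 24.69 K.
COP_Carnot = T_C/ΔT = 277.35/24.69 = 11.23.
Ẇ_min = Q̇/COP_Carnot = 78000/11.23 = 6943 W = 6.943 kW.

6.94 kW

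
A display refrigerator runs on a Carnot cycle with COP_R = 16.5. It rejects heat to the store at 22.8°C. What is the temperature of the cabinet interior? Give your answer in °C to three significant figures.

For a Carnot refrigerator COP_R = T_C/(T_H − T_C), so T_C = COP·T_H/(1 + COP).
With T_H = 295.95 K, T_C = 16.5 × 295.95/17.50 = 279.04 K.
Converting, 279.04 K = 5.89°C.

5.89 °C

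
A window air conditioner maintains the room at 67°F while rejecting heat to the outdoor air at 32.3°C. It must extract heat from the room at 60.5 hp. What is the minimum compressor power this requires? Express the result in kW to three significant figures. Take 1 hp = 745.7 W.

1.98 kW

In absolute terms T_C = 292.59 K and T_H = 305.45 K, so ΔT = 12.86 K.
COP_Carnot = T_C/ΔT = 292.59/12.86 = 22.76.
Ẇ_min = Q̇/COP_Carnot = 60.50/22.76 = 2.658 hp = 1.982 kW.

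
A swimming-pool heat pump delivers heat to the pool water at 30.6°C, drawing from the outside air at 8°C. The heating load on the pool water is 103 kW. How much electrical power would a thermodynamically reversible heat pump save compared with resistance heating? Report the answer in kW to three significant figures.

In absolute terms T_C = 281.15 K and T_H = 303.75 K, so ΔT = 22.60 K.
COP_Carnot = T_H/ΔT = 303.75/22.60 = 13.44.
Resistance heating needs Ẇ_res = Q̇_H = 103.0 kW; the reversible heat pump needs only Ẇ_hp = Q̇_H/COP = 7.664 kW.
Saving = 103.0 − 7.664 = 95.34 kW.

95.3 kW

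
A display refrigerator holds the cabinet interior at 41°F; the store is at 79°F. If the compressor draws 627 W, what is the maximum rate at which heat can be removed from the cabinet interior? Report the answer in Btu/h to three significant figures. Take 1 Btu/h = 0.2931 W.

28200 Btu/h

In absolute terms T_C = 278.15 K and T_H = 299.26 K, so ΔT = 21.11 K.
COP_Carnot = T_C/ΔT = 278.15/21.11 = 13.18.
Q̇_max = COP_Carnot × Ẇ = 13.18 × 627.0 W = 8261 W = 28190 Btu/h.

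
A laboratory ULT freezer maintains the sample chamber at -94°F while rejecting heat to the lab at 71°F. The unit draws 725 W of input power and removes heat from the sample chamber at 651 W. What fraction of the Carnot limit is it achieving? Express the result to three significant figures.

0.405

COP_actual = Q̇_C/Ẇ = 651.0/725.0 = 0.8979.
In absolute terms T_C = 203.15 K and T_H = 294.82 K, so ΔT = 91.67 K.
COP_Carnot = T_C/ΔT = 203.15/91.67 = 2.216.
η_II = COP_actual/COP_Carnot = 0.8979/2.216 = 0.4052.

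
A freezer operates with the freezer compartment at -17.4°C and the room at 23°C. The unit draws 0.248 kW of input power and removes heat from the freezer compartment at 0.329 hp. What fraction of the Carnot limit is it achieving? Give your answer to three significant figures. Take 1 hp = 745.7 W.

Converting, Q̇_C = 0.3290 hp = 0.2453 kW, so COP_actual = Q̇_C/Ẇ = 0.2453/0.2480 = 0.9893.
In absolute terms T_C = 255.75 K and T_H = 296.15 K, so ΔT = 40.40 K.
COP_Carnot = T_C/ΔT = 255.75/40.40 = 6.330.
η_II = COP_actual/COP_Carnot = 0.9893/6.330 = 0.1563.

0.156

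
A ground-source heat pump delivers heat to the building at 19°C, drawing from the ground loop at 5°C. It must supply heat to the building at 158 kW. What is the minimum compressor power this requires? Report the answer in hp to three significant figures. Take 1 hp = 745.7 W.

In absolute terms T_C = 278.15 K and T_H = 292.15 K, so ΔT = 14.00 K.
COP_Carnot = T_H/ΔT = 292.15/14.00 = 20.87.
Ẇ_min = Q̇/COP_Carnot = 158.0/20.87 = 7.571 kW = 10.15 hp.

10.2 hp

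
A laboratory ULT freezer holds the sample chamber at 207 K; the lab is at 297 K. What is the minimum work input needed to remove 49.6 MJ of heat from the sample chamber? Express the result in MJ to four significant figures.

The reservoir spacing is ΔT = 297 − 207 = 90.00 K.
The reversible limit is COP_R = T_C/ΔT = 2.300, so W_min = Q_C/COP = Q_C·ΔT/T_C.
W_min = 49.60 × 90.00/207.00 = 21.57 MJ.

21.57 MJ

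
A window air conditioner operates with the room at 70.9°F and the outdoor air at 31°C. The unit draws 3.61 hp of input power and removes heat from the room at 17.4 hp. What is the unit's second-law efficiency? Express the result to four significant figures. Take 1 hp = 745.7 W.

COP_actual = Q̇_C/Ẇ = 17.40/3.610 = 4.820.
In absolute terms T_C = 294.76 K and T_H = 304.15 K, so ΔT = 9.389 K.
COP_Carnot = T_C/ΔT = 294.76/9.389 = 31.39.
η_II = COP_actual/COP_Carnot = 4.820/31.39 = 0.1535.

0.1535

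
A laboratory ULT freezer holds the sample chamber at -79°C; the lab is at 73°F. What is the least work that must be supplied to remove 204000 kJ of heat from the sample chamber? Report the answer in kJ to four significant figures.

In absolute terms T_C = 194.15 K and T_H = 295.93 K, so ΔT = 101.8 K.
The reversible limit is COP_R = T_C/ΔT = 1.908, so W_min = Q_C/COP = Q_C·ΔT/T_C.
W_min = 204000 × 101.8/194.15 = 106900 kJ.

106900 kJ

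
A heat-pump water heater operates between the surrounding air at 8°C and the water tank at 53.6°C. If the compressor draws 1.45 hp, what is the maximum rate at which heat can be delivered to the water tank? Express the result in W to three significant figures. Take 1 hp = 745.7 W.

7750 W

In absolute terms T_C = 281.15 K and T_H = 326.75 K, so ΔT = 45.60 K.
COP_Carnot = T_H/ΔT = 326.75/45.60 = 7.166.
Q̇_max = COP_Carnot × Ẇ = 7.166 × 1.450 hp = 10.39 hp = 7748 W.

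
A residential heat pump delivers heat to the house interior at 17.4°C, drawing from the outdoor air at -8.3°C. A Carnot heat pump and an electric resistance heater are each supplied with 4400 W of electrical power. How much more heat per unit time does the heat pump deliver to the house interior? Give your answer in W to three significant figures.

In absolute terms T_C = 264.85 K and T_H = 290.55 K, so ΔT = 25.70 K.
COP_Carnot = T_H/ΔT = 290.55/25.70 = 11.31.
The heat pump delivers Q̇_H = COP × Ẇ = 49740 W; the resistance heater delivers Ẇ = 4400 W.
Extra = (COP − 1)·Ẇ = 45340 W.

45300 W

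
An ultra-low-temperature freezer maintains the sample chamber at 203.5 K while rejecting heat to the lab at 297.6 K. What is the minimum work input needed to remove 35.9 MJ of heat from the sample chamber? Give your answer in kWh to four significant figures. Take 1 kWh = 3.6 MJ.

4.611 kWh

The reservoir spacing is ΔT = 297.6 − 203.5 = 94.10 K.
The reversible limit is COP_R = T_C/ΔT = 2.163, so W_min = Q_C/COP = Q_C·ΔT/T_C.
W_min = 35.90 × 94.10/203.50 = 16.60 MJ = 4.611 kWh.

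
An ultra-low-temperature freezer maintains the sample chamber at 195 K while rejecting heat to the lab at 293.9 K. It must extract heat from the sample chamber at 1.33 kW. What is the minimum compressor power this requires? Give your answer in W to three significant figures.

The reservoir spacing is ΔT = 293.9 − 195 = 98.90 K.
COP_Carnot = T_C/ΔT = 195.00/98.90 = 1.972.
Ẇ_min = Q̇/COP_Carnot = 1.330/1.972 = 0.6745 kW = 674.5 W.

675 W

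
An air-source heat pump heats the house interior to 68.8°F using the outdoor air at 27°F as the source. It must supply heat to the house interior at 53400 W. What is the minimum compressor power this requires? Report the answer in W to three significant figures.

In absolute terms T_C = 270.37 K and T_H = 293.59 K, so ΔT = 23.22 K.
COP_Carnot = T_H/ΔT = 293.59/23.22 = 12.64.
Ẇ_min = Q̇/COP_Carnot = 53400/12.64 = 4224 W.

4220 W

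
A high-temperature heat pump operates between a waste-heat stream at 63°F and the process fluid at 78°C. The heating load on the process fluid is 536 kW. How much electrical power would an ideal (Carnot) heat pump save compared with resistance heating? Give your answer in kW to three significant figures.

In absolute terms T_C = 290.37 K and T_H = 351.15 K, so ΔT = 60.78 K.
COP_Carnot = T_H/ΔT = 351.15/60.78 = 5.778.
Resistance heating needs Ẇ_res = Q̇_H = 536.0 kW; the reversible heat pump needs only Ẇ_hp = Q̇_H/COP = 92.77 kW.
Saving = 536.0 − 92.77 = 443.2 kW.

443 kW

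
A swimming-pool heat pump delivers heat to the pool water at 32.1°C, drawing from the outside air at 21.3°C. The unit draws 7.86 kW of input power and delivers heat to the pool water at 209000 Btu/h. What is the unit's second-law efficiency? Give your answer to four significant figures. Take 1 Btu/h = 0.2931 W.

Converting, Q̇_H = 209000 Btu/h = 61.26 kW, so COP_actual = Q̇_H/Ẇ = 61.26/7.860 = 7.794.
In absolute terms T_C = 294.45 K and T_H = 305.25 K, so ΔT = 10.80 K.
COP_Carnot = T_H/ΔT = 305.25/10.80 = 28.26.
η_II = COP_actual/COP_Carnot = 7.794/28.26 = 0.2757.

0.2757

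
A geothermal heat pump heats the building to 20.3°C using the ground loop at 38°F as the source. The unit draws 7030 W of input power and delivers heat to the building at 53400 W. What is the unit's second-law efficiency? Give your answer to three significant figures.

0.439

COP_actual = Q̇_H/Ẇ = 53400/7030 = 7.596.
In absolute terms T_C = 276.48 K and T_H = 293.45 K, so ΔT = 16.97 K.
COP_Carnot = T_H/ΔT = 293.45/16.97 = 17.30.
η_II = COP_actual/COP_Carnot = 7.596/17.30 = 0.4392.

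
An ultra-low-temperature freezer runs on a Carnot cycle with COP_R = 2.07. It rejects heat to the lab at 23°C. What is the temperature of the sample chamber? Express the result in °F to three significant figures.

For a Carnot refrigerator COP_R = T_C/(T_H − T_C), so T_C = COP·T_H/(1 + COP).
With T_H = 296.15 K, T_C = 2.07 × 296.15/3.070 = 199.68 K.
Converting, 199.68 K = -100.24°F.

-100 °F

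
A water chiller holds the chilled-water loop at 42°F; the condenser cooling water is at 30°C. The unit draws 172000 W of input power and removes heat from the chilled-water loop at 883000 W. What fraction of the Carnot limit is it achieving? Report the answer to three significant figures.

COP_actual = Q̇_C/Ẇ = 883000/172000 = 5.134.
In absolute terms T_C = 278.71 K and T_H = 303.15 K, so ΔT = 24.44 K.
COP_Carnot = T_C/ΔT = 278.71/24.44 = 11.40.
η_II = COP_actual/COP_Carnot = 5.134/11.40 = 0.4503.

0.450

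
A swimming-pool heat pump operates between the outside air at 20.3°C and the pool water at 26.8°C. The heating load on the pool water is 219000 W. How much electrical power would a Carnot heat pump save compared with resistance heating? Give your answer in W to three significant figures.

In absolute terms T_C = 293.45 K and T_H = 299.95 K, so ΔT = 6.500 K.
COP_Carnot = T_H/ΔT = 299.95/6.500 = 46.15.
Resistance heating needs Ẇ_res = Q̇_H = 219000 W; the reversible heat pump needs only Ẇ_hp = Q̇_H/COP = 4746 W.
Saving = 219000 − 4746 = 214300 W.

214000 W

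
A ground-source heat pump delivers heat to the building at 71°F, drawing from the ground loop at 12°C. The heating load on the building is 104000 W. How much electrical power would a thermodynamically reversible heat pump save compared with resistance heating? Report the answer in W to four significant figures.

In absolute terms T_C = 285.15 K and T_H = 294.82 K, so ΔT = 9.667 K.
COP_Carnot = T_H/ΔT = 294.82/9.667 = 30.50.
Resistance heating needs Ẇ_res = Q̇_H = 104000 W; the reversible heat pump needs only Ẇ_hp = Q̇_H/COP = 3410 W.
Saving = 104000 − 3410 = 100600 W.

100600 W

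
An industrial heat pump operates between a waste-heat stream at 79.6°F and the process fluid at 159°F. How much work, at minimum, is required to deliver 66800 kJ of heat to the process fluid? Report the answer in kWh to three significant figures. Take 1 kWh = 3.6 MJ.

2.38 kWh

In absolute terms T_C = 299.59 K and T_H = 343.71 K, so ΔT = 44.11 K.
The reversible limit is COP_HP = T_H/ΔT = 7.792, so W_min = Q_H/COP = Q_H·ΔT/T_H.
W_min = 66800 × 44.11/343.71 = 8573 kJ = 2.381 kWh.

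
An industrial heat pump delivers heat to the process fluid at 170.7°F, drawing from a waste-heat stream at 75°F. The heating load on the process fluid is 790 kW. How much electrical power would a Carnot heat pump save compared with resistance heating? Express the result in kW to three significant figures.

In absolute terms T_C = 297.04 K and T_H = 350.21 K, so ΔT = 53.17 K.
COP_Carnot = T_H/ΔT = 350.21/53.17 = 6.587.
Resistance heating needs Ẇ_res = Q̇_H = 790.0 kW; the reversible heat pump needs only Ẇ_hp = Q̇_H/COP = 119.9 kW.
Saving = 790.0 − 119.9 = 670.1 kW.

670 kW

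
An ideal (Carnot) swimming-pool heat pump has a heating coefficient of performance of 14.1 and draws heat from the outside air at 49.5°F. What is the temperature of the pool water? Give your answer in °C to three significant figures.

COP_HP = T_H/(T_H − T_C) rearranges to T_H = COP·T_C/(COP − 1).
With T_C = 282.87 K, T_H = 14.1 × 282.87/13.10 = 304.47 K.
Converting, 304.47 K = 31.32°C.

31.3 °C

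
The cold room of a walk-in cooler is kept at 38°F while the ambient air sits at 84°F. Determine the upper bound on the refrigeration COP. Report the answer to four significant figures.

10.82

In absolute terms T_C = 276.48 K and T_H = 302.04 K, so ΔT = 25.56 K.
For a reversible cycle, COP_Carnot = T_C/ΔT = 276.48/25.56 = 10.82.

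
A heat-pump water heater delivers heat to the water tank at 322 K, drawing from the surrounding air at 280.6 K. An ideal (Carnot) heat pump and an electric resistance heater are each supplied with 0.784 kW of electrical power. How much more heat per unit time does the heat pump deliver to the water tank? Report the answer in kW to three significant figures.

5.31 kW

The reservoir spacing is ΔT = 322 − 280.6 = 41.40 K.
COP_Carnot = T_H/ΔT = 322.00/41.40 = 7.778.
The heat pump delivers Q̇_H = COP × Ẇ = 6.098 kW; the resistance heater delivers Ẇ = 0.7840 kW.
Extra = (COP − 1)·Ẇ = 5.314 kW.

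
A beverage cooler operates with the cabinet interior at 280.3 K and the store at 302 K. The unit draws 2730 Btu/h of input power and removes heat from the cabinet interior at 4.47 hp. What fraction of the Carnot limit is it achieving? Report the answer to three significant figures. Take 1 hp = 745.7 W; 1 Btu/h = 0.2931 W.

Converting, Q̇_C = 4.470 hp = 11370 Btu/h, so COP_actual = Q̇_C/Ẇ = 11370/2730 = 4.166.
The reservoir spacing is ΔT = 302 − 280.3 = 21.70 K.
COP_Carnot = T_C/ΔT = 280.30/21.70 = 12.92.
η_II = COP_actual/COP_Carnot = 4.166/12.92 = 0.3225.

0.323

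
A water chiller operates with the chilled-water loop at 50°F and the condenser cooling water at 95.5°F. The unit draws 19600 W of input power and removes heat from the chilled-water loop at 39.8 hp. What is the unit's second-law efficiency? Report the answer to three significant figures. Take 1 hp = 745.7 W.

0.135

Converting, Q̇_C = 39.80 hp = 29680 W, so COP_actual = Q̇_C/Ẇ = 29680/19600 = 1.514.
In absolute terms T_C = 283.15 K and T_H = 308.43 K, so ΔT = 25.28 K.
COP_Carnot = T_C/ΔT = 283.15/25.28 = 11.20.
η_II = COP_actual/COP_Carnot = 1.514/11.20 = 0.1352.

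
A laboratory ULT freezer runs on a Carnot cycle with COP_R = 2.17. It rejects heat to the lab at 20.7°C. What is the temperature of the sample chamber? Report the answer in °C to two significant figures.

-72 °C

For a Carnot refrigerator COP_R = T_C/(T_H − T_C), so T_C = COP·T_H/(1 + COP).
With T_H = 293.85 K, T_C = 2.17 × 293.85/3.170 = 201.15 K.
Converting, 201.15 K = -72.00°C.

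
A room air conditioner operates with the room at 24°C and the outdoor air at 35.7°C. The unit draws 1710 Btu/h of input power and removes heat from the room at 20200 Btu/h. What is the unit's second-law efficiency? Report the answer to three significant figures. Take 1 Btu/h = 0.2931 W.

COP_actual = Q̇_C/Ẇ = 20200/1710 = 11.81.
In absolute terms T_C = 297.15 K and T_H = 308.85 K, so ΔT = 11.70 K.
COP_Carnot = T_C/ΔT = 297.15/11.70 = 25.40.
η_II = COP_actual/COP_Carnot = 11.81/25.40 = 0.4651.

0.465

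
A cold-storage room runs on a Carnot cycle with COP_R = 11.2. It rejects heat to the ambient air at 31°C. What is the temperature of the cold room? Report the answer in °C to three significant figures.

For a Carnot refrigerator COP_R = T_C/(T_H − T_C), so T_C = COP·T_H/(1 + COP).
With T_H = 304.15 K, T_C = 11.2 × 304.15/12.20 = 279.22 K.
Converting, 279.22 K = 6.07°C.

6.07 °C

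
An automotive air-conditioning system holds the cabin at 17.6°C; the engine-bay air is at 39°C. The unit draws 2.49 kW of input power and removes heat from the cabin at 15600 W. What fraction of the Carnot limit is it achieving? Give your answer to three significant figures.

Converting, Q̇_C = 15600 W = 15.60 kW, so COP_actual = Q̇_C/Ẇ = 15.60/2.490 = 6.265.
In absolute terms T_C = 290.75 K and T_H = 312.15 K, so ΔT = 21.40 K.
COP_Carnot = T_C/ΔT = 290.75/21.40 = 13.59.
η_II = COP_actual/COP_Carnot = 6.265/13.59 = 0.4611.

0.461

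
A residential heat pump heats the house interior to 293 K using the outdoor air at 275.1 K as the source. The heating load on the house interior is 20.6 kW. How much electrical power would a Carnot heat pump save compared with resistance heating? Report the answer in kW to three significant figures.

19.3 kW

The reservoir spacing is ΔT = 293 − 275.1 = 17.90 K.
COP_Carnot = T_H/ΔT = 293.00/17.90 = 16.37.
Resistance heating needs Ẇ_res = Q̇_H = 20.60 kW; the reversible heat pump needs only Ẇ_hp = Q̇_H/COP = 1.258 kW.
Saving = 20.60 − 1.258 = 19.34 kW.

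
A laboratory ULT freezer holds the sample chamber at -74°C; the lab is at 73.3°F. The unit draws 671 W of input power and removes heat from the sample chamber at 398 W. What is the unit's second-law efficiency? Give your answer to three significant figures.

0.289

COP_actual = Q̇_C/Ẇ = 398.0/671.0 = 0.5931.
In absolute terms T_C = 199.15 K and T_H = 296.09 K, so ΔT = 96.94 K.
COP_Carnot = T_C/ΔT = 199.15/96.94 = 2.054.
η_II = COP_actual/COP_Carnot = 0.5931/2.054 = 0.2887.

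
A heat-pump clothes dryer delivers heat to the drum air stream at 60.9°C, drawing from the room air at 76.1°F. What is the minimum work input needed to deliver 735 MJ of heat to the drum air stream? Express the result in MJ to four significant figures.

80.09 MJ

In absolute terms T_C = 297.65 K and T_H = 334.05 K, so ΔT = 36.40 K.
The reversible limit is COP_HP = T_H/ΔT = 9.177, so W_min = Q_H/COP = Q_H·ΔT/T_H.
W_min = 735.0 × 36.40/334.05 = 80.09 MJ.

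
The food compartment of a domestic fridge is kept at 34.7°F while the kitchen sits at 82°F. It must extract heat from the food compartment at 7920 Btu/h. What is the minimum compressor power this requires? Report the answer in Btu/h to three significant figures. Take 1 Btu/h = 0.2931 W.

758 Btu/h

In absolute terms T_C = 274.65 K and T_H = 300.93 K, so ΔT = 26.28 K.
COP_Carnot = T_C/ΔT = 274.65/26.28 = 10.45.
Ẇ_min = Q̇/COP_Carnot = 7920/10.45 = 757.8 Btu/h.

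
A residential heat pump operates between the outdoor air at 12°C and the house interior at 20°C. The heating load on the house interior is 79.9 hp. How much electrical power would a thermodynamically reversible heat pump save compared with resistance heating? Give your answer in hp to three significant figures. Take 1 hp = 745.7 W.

77.7 hp

In absolute terms T_C = 285.15 K and T_H = 293.15 K, so ΔT = 8.000 K.
COP_Carnot = T_H/ΔT = 293.15/8.000 = 36.64.
Resistance heating needs Ẇ_res = Q̇_H = 79.90 hp; the reversible heat pump needs only Ẇ_hp = Q̇_H/COP = 2.180 hp.
Saving = 79.90 − 2.180 = 77.72 hp.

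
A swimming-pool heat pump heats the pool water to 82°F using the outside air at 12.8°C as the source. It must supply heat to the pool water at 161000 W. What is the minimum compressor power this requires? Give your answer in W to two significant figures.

In absolute terms T_C = 285.95 K and T_H = 300.93 K, so ΔT = 14.98 K.
COP_Carnot = T_H/ΔT = 300.93/14.98 = 20.09.
Ẇ_min = Q̇/COP_Carnot = 161000/20.09 = 8013 W.

8000 W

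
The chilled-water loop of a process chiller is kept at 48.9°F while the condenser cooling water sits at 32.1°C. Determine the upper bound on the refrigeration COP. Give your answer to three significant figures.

12.4

In absolute terms T_C = 282.54 K and T_H = 305.25 K, so ΔT = 22.71 K.
For a reversible cycle, COP_Carnot = T_C/ΔT = 282.54/22.71 = 12.44.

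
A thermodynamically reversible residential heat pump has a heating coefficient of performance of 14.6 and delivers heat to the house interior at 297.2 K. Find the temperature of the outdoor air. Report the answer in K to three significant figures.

COP_HP = T_H/(T_H − T_C) gives T_H − T_C = T_H/COP.
With T_H = 297.20 K, T_C = 297.20 × (1 − 1/14.6) = 276.84 K.

277 K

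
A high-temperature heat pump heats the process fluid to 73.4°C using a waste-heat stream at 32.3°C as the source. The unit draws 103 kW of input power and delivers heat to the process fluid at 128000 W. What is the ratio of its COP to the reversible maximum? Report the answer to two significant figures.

Converting, Q̇_H = 128000 W = 128.0 kW, so COP_actual = Q̇_H/Ẇ = 128.0/103.0 = 1.243.
In absolute terms T_C = 305.45 K and T_H = 346.55 K, so ΔT = 41.10 K.
COP_Carnot = T_H/ΔT = 346.55/41.10 = 8.432.
η_II = COP_actual/COP_Carnot = 1.243/8.432 = 0.1474.

0.15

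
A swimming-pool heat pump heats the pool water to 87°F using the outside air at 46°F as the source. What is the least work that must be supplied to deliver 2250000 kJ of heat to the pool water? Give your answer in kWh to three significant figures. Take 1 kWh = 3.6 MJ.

46.9 kWh

In absolute terms T_C = 280.93 K and T_H = 303.71 K, so ΔT = 22.78 K.
The reversible limit is COP_HP = T_H/ΔT = 13.33, so W_min = Q_H/COP = Q_H·ΔT/T_H.
W_min = 2250000 × 22.78/303.71 = 168700 kJ = 46.87 kWh.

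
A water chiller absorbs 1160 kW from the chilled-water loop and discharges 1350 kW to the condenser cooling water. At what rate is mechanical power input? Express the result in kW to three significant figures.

190 kW

For a cyclic device the first law requires Q̇_H = Q̇_C + Ẇ.
Ẇ = Q̇_H − Q̇_C = 190.0 kW.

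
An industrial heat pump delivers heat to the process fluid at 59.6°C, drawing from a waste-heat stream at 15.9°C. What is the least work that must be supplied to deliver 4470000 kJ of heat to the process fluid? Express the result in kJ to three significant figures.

587000 kJ

In absolute terms T_C = 289.05 K and T_H = 332.75 K, so ΔT = 43.70 K.
The reversible limit is COP_HP = T_H/ΔT = 7.614, so W_min = Q_H/COP = Q_H·ΔT/T_H.
W_min = 4470000 × 43.70/332.75 = 587000 kJ.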